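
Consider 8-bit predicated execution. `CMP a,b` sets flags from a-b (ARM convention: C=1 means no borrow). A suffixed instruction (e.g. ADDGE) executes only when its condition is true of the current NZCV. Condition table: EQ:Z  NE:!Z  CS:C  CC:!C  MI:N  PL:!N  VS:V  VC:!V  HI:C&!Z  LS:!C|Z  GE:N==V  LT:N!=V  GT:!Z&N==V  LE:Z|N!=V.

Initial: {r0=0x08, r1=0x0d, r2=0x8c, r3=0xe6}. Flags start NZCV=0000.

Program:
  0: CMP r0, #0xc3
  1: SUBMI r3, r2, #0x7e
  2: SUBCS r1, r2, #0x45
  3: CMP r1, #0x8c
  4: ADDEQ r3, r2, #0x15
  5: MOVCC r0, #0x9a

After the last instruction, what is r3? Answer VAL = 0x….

VAL = 0xe6

[0] flags=0000 → (cmp)
[1] flags=0000 MI?F → skip
[2] flags=0000 CS?F → skip
[3] flags=1001 → (cmp)
[4] flags=1001 EQ?F → skip
[5] flags=1001 CC?T → r0=0x9a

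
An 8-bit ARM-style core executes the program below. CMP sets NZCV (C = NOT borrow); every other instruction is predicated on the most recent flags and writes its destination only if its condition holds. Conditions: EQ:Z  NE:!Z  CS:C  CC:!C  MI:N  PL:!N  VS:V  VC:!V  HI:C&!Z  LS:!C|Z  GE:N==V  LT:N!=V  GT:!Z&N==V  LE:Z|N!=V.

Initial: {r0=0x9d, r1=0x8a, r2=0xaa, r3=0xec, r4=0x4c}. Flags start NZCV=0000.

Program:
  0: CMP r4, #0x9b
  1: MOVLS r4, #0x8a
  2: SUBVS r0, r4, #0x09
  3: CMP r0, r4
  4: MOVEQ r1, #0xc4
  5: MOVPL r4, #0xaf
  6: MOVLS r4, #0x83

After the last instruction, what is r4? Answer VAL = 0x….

[0] flags=1001 → (cmp)
[1] flags=1001 LS?T → r4=0x8a
[2] flags=1001 VS?T → r0=0x81
[3] flags=1000 → (cmp)
[4] flags=1000 EQ?F → skip
[5] flags=1000 PL?F → skip
[6] flags=1000 LS?T → r4=0x83

VAL = 0x83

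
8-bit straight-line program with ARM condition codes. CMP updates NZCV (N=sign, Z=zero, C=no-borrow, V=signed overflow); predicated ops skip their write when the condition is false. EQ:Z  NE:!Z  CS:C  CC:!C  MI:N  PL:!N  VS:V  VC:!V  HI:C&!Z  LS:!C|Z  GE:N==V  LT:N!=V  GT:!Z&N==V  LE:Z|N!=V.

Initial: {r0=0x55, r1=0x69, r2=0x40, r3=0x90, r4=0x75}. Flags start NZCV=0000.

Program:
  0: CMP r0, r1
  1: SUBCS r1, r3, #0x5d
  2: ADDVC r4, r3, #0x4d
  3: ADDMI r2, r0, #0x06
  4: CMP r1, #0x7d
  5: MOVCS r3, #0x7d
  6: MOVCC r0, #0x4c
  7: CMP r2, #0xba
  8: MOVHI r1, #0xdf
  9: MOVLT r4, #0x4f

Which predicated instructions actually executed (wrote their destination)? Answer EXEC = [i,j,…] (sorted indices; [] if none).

EXEC = [2,3,6]

[0] flags=1000 → (cmp)
[1] flags=1000 CS?F → skip
[2] flags=1000 VC?T → r4=0xdd
[3] flags=1000 MI?T → r2=0x5b
[4] flags=1000 → (cmp)
[5] flags=1000 CS?F → skip
[6] flags=1000 CC?T → r0=0x4c
[7] flags=1001 → (cmp)
[8] flags=1001 HI?F → skip
[9] flags=1001 LT?F → skip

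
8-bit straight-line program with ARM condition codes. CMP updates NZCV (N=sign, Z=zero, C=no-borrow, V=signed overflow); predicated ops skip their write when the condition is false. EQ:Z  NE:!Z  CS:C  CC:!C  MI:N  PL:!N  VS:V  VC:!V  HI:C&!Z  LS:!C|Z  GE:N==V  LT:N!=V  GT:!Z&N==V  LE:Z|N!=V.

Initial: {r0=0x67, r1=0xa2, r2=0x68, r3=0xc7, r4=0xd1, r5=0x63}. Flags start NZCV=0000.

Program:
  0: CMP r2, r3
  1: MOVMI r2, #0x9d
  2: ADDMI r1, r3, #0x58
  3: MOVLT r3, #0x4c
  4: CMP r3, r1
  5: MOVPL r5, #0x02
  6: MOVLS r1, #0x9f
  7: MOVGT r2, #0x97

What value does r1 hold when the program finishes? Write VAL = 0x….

VAL = 0x1f

0: ✓ CMP  NZCV=1001
1: ✓ MOVMI  r2←0x9d
2: ✓ ADDMI  r1←0x1f
3: · MOVLT
4: ✓ CMP  NZCV=1010
5: · MOVPL
6: · MOVLS
7: · MOVGT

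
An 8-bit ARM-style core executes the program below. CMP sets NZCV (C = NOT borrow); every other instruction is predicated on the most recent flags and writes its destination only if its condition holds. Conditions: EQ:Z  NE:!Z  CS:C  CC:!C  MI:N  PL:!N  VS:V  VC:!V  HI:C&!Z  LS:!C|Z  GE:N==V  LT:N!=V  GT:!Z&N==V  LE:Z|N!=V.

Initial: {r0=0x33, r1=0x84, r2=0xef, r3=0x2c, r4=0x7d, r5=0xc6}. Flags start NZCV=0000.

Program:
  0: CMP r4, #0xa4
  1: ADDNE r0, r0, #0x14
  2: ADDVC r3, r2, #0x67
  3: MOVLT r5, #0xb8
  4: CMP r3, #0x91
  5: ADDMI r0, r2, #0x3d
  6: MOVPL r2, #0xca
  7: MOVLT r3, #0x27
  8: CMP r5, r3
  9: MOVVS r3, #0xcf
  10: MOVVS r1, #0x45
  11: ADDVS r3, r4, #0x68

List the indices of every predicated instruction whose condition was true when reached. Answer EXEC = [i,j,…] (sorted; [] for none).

EXEC = [1,5]

0: ✓ CMP  NZCV=1001
1: ✓ ADDNE  r0←0x47
2: · ADDVC
3: · MOVLT
4: ✓ CMP  NZCV=1001
5: ✓ ADDMI  r0←0x2c
6: · MOVPL
7: · MOVLT
8: ✓ CMP  NZCV=1010
9: · MOVVS
10: · MOVVS
11: · ADDVS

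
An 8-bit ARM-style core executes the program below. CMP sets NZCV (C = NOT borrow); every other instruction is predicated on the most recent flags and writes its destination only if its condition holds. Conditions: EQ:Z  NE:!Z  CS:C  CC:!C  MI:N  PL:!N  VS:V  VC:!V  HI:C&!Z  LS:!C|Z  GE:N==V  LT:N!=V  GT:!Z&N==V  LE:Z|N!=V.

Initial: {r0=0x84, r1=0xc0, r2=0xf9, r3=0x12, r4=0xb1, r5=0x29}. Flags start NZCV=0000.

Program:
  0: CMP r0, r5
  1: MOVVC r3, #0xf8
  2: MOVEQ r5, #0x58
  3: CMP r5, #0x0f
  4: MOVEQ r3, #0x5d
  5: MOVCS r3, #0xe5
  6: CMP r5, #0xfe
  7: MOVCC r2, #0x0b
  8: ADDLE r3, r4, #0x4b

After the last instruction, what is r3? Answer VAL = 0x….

0: ✓ CMP  NZCV=0011
1: · MOVVC
2: · MOVEQ
3: ✓ CMP  NZCV=0010
4: · MOVEQ
5: ✓ MOVCS  r3←0xe5
6: ✓ CMP  NZCV=0000
7: ✓ MOVCC  r2←0x0b
8: · ADDLE

VAL = 0xe5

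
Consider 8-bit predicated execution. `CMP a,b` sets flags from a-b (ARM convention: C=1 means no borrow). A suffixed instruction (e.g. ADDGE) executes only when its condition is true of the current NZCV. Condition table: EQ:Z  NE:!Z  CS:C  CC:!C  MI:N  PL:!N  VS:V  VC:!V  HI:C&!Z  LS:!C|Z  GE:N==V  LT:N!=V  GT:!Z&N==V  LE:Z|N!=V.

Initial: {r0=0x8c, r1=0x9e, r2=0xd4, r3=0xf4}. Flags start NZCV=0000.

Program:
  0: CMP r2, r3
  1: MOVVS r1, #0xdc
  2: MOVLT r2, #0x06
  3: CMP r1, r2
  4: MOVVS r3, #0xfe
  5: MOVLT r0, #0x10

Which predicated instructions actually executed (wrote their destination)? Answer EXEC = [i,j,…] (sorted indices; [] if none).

EXEC = [2,5]

[0] flags=1000 → (cmp)
[1] flags=1000 VS?F → skip
[2] flags=1000 LT?T → r2=0x06
[3] flags=1010 → (cmp)
[4] flags=1010 VS?F → skip
[5] flags=1010 LT?T → r0=0x10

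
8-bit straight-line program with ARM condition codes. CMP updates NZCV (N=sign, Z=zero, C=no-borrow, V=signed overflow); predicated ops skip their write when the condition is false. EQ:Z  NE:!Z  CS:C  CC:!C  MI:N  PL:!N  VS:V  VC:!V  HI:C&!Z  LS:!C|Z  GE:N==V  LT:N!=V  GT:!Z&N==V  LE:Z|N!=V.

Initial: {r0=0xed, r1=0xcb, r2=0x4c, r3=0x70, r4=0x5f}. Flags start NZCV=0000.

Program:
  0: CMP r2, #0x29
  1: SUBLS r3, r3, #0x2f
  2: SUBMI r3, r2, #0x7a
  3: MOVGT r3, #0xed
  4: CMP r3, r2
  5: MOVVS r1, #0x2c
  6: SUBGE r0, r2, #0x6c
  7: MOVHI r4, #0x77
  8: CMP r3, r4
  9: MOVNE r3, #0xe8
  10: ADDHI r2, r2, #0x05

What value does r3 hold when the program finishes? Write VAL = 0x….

[0] flags=0010 → (cmp)
[1] flags=0010 LS?F → skip
[2] flags=0010 MI?F → skip
[3] flags=0010 GT?T → r3=0xed
[4] flags=1010 → (cmp)
[5] flags=1010 VS?F → skip
[6] flags=1010 GE?F → skip
[7] flags=1010 HI?T → r4=0x77
[8] flags=0011 → (cmp)
[9] flags=0011 NE?T → r3=0xe8
[10] flags=0011 HI?T → r2=0x51

VAL = 0xe8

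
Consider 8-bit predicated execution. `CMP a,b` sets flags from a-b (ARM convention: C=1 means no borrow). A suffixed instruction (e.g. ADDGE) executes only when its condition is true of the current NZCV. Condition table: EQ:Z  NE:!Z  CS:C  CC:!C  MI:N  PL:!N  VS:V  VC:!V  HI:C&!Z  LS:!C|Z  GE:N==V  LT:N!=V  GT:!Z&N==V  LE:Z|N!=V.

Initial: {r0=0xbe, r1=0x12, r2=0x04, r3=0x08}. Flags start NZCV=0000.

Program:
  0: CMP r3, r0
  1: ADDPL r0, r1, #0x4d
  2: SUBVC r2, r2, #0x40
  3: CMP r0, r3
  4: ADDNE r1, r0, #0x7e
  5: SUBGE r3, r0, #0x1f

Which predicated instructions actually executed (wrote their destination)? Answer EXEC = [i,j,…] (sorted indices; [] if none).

EXEC = [1,2,4,5]

0: ✓ CMP  NZCV=0000
1: ✓ ADDPL  r0←0x5f
2: ✓ SUBVC  r2←0xc4
3: ✓ CMP  NZCV=0010
4: ✓ ADDNE  r1←0xdd
5: ✓ SUBGE  r3←0x40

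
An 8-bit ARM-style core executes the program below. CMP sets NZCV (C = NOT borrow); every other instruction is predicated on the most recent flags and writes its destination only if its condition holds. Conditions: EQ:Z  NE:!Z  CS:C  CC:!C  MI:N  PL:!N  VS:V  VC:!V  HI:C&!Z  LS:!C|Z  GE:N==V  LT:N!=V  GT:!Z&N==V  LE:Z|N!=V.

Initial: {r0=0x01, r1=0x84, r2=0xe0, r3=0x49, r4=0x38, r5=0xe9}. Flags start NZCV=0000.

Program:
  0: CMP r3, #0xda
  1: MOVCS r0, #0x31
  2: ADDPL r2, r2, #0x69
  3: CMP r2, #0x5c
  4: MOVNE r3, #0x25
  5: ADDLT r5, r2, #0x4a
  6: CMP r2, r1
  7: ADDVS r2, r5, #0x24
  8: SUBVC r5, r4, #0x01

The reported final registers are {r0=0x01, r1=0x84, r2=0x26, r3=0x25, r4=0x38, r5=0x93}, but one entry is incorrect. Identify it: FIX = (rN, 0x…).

[0] flags=0000 → (cmp)
[1] flags=0000 CS?F → skip
[2] flags=0000 PL?T → r2=0x49
[3] flags=1000 → (cmp)
[4] flags=1000 NE?T → r3=0x25
[5] flags=1000 LT?T → r5=0x93
[6] flags=1001 → (cmp)
[7] flags=1001 VS?T → r2=0xb7
[8] flags=1001 VC?F → skip

FIX = (r2, 0xb7)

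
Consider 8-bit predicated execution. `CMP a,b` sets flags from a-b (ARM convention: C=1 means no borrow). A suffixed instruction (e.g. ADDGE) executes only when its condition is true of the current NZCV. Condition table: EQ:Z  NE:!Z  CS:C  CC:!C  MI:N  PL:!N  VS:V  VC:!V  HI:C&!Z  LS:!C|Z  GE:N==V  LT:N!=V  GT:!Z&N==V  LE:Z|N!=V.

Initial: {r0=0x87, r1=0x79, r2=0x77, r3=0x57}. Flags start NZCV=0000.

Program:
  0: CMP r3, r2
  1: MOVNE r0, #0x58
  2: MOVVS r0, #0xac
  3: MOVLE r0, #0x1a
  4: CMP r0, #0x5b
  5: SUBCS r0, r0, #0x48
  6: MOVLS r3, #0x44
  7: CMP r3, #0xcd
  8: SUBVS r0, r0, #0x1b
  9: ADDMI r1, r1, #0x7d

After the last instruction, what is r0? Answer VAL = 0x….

0: ✓ CMP  NZCV=1000
1: ✓ MOVNE  r0←0x58
2: · MOVVS
3: ✓ MOVLE  r0←0x1a
4: ✓ CMP  NZCV=1000
5: · SUBCS
6: ✓ MOVLS  r3←0x44
7: ✓ CMP  NZCV=0000
8: · SUBVS
9: · ADDMI

VAL = 0x1a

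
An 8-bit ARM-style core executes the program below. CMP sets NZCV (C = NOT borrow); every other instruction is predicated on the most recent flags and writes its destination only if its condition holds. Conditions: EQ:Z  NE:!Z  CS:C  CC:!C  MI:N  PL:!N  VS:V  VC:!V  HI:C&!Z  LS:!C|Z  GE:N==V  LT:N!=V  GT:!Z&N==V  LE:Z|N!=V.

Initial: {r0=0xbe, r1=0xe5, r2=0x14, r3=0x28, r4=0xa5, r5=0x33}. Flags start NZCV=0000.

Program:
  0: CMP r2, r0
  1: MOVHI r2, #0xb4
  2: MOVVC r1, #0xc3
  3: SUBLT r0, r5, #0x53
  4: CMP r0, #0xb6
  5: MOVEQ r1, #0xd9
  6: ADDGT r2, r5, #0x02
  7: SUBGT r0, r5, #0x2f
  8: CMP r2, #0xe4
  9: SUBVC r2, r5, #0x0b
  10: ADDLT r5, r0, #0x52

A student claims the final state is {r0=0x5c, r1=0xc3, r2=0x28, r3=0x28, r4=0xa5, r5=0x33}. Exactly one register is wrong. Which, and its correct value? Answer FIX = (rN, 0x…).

FIX = (r0, 0x04)

[0] flags=0000 → (cmp)
[1] flags=0000 HI?F → skip
[2] flags=0000 VC?T → r1=0xc3
[3] flags=0000 LT?F → skip
[4] flags=0010 → (cmp)
[5] flags=0010 EQ?F → skip
[6] flags=0010 GT?T → r2=0x35
[7] flags=0010 GT?T → r0=0x04
[8] flags=0000 → (cmp)
[9] flags=0000 VC?T → r2=0x28
[10] flags=0000 LT?F → skip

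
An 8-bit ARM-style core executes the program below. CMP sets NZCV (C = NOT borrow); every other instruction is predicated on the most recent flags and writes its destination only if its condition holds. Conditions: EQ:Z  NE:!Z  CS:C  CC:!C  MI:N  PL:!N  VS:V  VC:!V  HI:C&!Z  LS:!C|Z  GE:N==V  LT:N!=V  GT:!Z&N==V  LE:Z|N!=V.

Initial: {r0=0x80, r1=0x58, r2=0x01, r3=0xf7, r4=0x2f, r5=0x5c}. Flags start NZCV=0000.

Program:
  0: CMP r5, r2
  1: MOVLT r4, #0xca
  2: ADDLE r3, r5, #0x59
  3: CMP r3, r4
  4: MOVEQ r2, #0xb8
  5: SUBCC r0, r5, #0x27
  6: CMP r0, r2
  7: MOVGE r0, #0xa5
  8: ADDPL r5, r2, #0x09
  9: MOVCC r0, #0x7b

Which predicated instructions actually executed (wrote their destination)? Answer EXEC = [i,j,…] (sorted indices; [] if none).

EXEC = [8]

[0] flags=0010 → (cmp)
[1] flags=0010 LT?F → skip
[2] flags=0010 LE?F → skip
[3] flags=1010 → (cmp)
[4] flags=1010 EQ?F → skip
[5] flags=1010 CC?F → skip
[6] flags=0011 → (cmp)
[7] flags=0011 GE?F → skip
[8] flags=0011 PL?T → r5=0x0a
[9] flags=0011 CC?F → skip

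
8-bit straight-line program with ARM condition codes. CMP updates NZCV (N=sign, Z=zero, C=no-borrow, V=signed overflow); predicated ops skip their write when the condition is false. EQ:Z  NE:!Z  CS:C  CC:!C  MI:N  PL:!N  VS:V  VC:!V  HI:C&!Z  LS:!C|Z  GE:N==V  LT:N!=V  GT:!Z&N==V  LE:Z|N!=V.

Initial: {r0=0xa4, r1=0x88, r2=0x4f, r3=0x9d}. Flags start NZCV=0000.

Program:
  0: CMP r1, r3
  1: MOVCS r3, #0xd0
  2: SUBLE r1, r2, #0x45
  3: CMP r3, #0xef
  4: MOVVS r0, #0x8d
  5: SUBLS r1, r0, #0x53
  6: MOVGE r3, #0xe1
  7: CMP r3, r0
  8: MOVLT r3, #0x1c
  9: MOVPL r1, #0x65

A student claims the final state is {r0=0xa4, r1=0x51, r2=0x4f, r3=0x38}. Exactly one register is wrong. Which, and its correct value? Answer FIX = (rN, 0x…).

[0] flags=1000 → (cmp)
[1] flags=1000 CS?F → skip
[2] flags=1000 LE?T → r1=0x0a
[3] flags=1000 → (cmp)
[4] flags=1000 VS?F → skip
[5] flags=1000 LS?T → r1=0x51
[6] flags=1000 GE?F → skip
[7] flags=1000 → (cmp)
[8] flags=1000 LT?T → r3=0x1c
[9] flags=1000 PL?F → skip

FIX = (r3, 0x1c)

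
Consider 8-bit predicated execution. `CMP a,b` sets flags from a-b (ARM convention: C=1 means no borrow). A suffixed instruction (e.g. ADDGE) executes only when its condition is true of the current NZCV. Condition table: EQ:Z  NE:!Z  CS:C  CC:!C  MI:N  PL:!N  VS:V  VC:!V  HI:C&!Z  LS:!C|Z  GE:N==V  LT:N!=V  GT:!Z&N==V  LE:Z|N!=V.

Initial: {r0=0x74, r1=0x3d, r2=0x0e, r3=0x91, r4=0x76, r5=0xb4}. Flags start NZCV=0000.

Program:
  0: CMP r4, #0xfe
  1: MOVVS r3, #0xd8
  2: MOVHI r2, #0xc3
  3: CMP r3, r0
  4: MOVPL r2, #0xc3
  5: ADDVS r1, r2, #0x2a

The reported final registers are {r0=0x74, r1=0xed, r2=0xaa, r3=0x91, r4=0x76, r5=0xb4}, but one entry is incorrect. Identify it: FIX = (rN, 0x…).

FIX = (r2, 0xc3)

0: ✓ CMP  NZCV=0000
1: · MOVVS
2: · MOVHI
3: ✓ CMP  NZCV=0011
4: ✓ MOVPL  r2←0xc3
5: ✓ ADDVS  r1←0xed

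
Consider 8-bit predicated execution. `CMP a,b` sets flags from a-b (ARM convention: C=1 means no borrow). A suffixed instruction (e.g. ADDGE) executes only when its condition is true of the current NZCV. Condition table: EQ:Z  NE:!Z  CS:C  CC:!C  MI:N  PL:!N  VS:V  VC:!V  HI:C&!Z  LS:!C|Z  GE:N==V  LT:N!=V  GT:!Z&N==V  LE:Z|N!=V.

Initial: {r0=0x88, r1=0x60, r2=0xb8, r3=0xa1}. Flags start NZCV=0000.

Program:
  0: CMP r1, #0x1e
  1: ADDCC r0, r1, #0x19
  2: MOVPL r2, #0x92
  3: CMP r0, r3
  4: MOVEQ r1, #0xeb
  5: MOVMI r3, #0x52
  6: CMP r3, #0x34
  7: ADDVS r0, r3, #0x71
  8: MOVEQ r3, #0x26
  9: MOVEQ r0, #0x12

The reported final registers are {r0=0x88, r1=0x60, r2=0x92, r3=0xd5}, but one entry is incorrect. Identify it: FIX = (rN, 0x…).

FIX = (r3, 0x52)

[0] flags=0010 → (cmp)
[1] flags=0010 CC?F → skip
[2] flags=0010 PL?T → r2=0x92
[3] flags=1000 → (cmp)
[4] flags=1000 EQ?F → skip
[5] flags=1000 MI?T → r3=0x52
[6] flags=0010 → (cmp)
[7] flags=0010 VS?F → skip
[8] flags=0010 EQ?F → skip
[9] flags=0010 EQ?F → skip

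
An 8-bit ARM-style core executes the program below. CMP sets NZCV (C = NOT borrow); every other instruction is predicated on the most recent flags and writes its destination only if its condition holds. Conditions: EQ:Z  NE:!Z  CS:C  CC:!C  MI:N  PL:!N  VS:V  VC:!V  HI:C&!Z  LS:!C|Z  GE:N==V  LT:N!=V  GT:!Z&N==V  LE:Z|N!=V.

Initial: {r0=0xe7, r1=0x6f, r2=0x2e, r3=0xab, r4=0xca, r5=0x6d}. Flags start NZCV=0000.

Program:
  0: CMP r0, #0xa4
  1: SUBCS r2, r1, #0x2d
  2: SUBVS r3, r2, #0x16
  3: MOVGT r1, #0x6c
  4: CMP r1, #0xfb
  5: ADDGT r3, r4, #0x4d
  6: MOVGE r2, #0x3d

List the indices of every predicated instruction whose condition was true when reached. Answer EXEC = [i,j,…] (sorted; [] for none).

[0] flags=0010 → (cmp)
[1] flags=0010 CS?T → r2=0x42
[2] flags=0010 VS?F → skip
[3] flags=0010 GT?T → r1=0x6c
[4] flags=0000 → (cmp)
[5] flags=0000 GT?T → r3=0x17
[6] flags=0000 GE?T → r2=0x3d

EXEC = [1,3,5,6]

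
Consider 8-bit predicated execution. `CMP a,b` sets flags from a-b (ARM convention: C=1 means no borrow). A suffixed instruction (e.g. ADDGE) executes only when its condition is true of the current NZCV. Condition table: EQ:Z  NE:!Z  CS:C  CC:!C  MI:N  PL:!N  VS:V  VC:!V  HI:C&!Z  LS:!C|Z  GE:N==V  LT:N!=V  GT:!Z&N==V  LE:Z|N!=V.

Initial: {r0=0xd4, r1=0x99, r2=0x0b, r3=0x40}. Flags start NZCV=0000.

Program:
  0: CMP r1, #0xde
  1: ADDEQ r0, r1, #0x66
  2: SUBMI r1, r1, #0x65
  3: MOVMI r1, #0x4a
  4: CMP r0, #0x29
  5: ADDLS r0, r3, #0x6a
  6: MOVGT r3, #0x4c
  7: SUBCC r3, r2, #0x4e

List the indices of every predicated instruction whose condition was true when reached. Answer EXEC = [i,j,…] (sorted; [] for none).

EXEC = [2,3]

0: ✓ CMP  NZCV=1000
1: · ADDEQ
2: ✓ SUBMI  r1←0x34
3: ✓ MOVMI  r1←0x4a
4: ✓ CMP  NZCV=1010
5: · ADDLS
6: · MOVGT
7: · SUBCC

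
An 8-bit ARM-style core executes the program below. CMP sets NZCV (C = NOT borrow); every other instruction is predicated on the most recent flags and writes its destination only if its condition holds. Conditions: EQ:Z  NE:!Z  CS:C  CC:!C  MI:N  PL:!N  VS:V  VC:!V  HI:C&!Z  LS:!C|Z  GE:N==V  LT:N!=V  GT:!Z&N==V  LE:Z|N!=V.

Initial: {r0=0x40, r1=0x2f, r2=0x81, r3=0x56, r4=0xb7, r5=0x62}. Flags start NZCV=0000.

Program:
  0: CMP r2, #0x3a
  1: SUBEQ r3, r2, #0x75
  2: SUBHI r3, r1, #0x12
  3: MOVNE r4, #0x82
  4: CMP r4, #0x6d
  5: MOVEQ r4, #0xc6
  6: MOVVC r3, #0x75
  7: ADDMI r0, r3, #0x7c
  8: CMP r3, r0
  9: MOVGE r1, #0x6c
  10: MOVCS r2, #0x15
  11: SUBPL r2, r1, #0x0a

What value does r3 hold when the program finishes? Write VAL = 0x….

[0] flags=0011 → (cmp)
[1] flags=0011 EQ?F → skip
[2] flags=0011 HI?T → r3=0x1d
[3] flags=0011 NE?T → r4=0x82
[4] flags=0011 → (cmp)
[5] flags=0011 EQ?F → skip
[6] flags=0011 VC?F → skip
[7] flags=0011 MI?F → skip
[8] flags=1000 → (cmp)
[9] flags=1000 GE?F → skip
[10] flags=1000 CS?F → skip
[11] flags=1000 PL?F → skip

VAL = 0x1d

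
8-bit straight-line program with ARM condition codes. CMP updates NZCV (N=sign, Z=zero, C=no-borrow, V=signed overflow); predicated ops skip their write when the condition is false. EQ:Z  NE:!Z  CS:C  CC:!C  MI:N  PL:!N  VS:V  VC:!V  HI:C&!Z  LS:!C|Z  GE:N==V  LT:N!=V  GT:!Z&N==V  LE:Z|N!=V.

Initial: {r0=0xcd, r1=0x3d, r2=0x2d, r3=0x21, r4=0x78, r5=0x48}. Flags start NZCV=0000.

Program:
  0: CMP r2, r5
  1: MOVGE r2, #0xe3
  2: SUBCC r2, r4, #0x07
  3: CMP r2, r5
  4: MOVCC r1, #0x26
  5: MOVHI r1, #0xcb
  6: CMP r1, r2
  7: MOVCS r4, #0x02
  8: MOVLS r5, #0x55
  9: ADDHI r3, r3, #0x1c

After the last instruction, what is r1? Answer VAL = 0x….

VAL = 0xcb

0: ✓ CMP  NZCV=1000
1: · MOVGE
2: ✓ SUBCC  r2←0x71
3: ✓ CMP  NZCV=0010
4: · MOVCC
5: ✓ MOVHI  r1←0xcb
6: ✓ CMP  NZCV=0011
7: ✓ MOVCS  r4←0x02
8: · MOVLS
9: ✓ ADDHI  r3←0x3d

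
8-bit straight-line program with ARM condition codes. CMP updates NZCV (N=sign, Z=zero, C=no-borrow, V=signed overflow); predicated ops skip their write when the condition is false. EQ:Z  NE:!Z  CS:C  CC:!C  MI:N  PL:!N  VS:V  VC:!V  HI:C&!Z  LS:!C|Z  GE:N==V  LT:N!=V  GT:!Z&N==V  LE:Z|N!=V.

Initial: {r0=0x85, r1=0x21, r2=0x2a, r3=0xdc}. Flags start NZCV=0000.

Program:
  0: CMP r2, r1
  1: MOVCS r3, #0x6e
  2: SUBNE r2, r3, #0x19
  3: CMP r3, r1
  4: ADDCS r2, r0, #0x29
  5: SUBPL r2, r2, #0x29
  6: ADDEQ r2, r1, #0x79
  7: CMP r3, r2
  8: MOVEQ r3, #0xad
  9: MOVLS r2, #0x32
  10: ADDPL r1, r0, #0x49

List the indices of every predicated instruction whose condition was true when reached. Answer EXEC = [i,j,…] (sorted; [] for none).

[0] flags=0010 → (cmp)
[1] flags=0010 CS?T → r3=0x6e
[2] flags=0010 NE?T → r2=0x55
[3] flags=0010 → (cmp)
[4] flags=0010 CS?T → r2=0xae
[5] flags=0010 PL?T → r2=0x85
[6] flags=0010 EQ?F → skip
[7] flags=1001 → (cmp)
[8] flags=1001 EQ?F → skip
[9] flags=1001 LS?T → r2=0x32
[10] flags=1001 PL?F → skip

EXEC = [1,2,4,5,9]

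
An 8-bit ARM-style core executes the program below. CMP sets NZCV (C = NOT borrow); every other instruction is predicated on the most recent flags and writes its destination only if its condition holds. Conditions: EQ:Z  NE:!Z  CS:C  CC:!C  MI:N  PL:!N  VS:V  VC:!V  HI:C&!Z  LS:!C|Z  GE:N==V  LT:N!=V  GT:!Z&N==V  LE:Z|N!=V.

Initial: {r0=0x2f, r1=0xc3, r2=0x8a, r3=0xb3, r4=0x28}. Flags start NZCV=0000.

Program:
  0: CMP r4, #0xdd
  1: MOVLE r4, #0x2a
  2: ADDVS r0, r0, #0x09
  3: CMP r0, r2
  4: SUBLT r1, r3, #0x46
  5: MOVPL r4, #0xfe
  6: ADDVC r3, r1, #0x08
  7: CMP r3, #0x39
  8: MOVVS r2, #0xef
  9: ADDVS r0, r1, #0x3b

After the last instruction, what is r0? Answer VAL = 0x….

VAL = 0xfe

0: ✓ CMP  NZCV=0000
1: · MOVLE
2: · ADDVS
3: ✓ CMP  NZCV=1001
4: · SUBLT
5: · MOVPL
6: · ADDVC
7: ✓ CMP  NZCV=0011
8: ✓ MOVVS  r2←0xef
9: ✓ ADDVS  r0←0xfe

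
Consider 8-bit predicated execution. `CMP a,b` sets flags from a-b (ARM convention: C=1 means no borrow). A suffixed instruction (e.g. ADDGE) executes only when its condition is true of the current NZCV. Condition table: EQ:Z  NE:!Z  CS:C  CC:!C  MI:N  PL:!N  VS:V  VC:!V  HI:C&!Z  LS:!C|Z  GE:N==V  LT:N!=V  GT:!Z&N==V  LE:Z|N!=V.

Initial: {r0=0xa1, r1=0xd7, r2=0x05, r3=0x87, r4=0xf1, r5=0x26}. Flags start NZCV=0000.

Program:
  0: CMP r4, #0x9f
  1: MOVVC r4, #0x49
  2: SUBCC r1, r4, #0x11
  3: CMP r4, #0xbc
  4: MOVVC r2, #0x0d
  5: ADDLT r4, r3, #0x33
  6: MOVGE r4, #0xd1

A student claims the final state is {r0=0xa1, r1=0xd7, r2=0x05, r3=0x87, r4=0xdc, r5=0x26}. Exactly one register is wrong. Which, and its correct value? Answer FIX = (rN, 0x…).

[0] flags=0010 → (cmp)
[1] flags=0010 VC?T → r4=0x49
[2] flags=0010 CC?F → skip
[3] flags=1001 → (cmp)
[4] flags=1001 VC?F → skip
[5] flags=1001 LT?F → skip
[6] flags=1001 GE?T → r4=0xd1

FIX = (r4, 0xd1)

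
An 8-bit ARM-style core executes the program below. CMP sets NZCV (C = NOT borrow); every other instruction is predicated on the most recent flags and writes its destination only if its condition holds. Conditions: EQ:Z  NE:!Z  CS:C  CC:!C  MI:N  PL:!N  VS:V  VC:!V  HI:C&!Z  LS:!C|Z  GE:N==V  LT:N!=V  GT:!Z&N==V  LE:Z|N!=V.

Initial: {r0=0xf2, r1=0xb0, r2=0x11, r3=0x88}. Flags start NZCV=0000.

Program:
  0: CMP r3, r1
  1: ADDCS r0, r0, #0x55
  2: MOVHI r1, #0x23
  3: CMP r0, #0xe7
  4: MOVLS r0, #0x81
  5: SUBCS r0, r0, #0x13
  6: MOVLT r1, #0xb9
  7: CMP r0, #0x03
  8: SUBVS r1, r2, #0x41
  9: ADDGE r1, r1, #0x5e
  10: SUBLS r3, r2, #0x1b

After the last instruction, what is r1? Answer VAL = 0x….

VAL = 0xb0

[0] flags=1000 → (cmp)
[1] flags=1000 CS?F → skip
[2] flags=1000 HI?F → skip
[3] flags=0010 → (cmp)
[4] flags=0010 LS?F → skip
[5] flags=0010 CS?T → r0=0xdf
[6] flags=0010 LT?F → skip
[7] flags=1010 → (cmp)
[8] flags=1010 VS?F → skip
[9] flags=1010 GE?F → skip
[10] flags=1010 LS?F → skip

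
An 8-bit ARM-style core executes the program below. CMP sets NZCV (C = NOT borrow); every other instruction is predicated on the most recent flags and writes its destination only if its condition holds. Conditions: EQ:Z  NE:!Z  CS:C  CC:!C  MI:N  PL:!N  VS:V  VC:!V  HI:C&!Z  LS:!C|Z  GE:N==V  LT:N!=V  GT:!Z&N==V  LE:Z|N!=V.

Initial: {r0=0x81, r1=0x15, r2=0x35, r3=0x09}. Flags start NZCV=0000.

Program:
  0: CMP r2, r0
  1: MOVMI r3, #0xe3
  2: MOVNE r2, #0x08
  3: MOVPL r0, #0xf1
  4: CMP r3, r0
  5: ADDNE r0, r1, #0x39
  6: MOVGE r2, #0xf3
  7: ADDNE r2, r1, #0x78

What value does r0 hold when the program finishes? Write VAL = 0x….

VAL = 0x4e

0: ✓ CMP  NZCV=1001
1: ✓ MOVMI  r3←0xe3
2: ✓ MOVNE  r2←0x08
3: · MOVPL
4: ✓ CMP  NZCV=0010
5: ✓ ADDNE  r0←0x4e
6: ✓ MOVGE  r2←0xf3
7: ✓ ADDNE  r2←0x8d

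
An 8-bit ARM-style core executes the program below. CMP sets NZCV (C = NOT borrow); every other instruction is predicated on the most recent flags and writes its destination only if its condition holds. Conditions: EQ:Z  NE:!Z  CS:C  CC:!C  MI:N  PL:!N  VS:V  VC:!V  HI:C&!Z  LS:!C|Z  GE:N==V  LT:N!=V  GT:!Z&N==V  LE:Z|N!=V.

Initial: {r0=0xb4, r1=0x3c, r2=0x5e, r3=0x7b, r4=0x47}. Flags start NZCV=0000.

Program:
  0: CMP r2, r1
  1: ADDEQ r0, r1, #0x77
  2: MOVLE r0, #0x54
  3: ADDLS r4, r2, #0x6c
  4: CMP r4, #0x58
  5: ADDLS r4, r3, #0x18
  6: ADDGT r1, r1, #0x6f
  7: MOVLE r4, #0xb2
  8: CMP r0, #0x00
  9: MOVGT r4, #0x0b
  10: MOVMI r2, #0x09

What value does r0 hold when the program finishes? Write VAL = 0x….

VAL = 0xb4

0: ✓ CMP  NZCV=0010
1: · ADDEQ
2: · MOVLE
3: · ADDLS
4: ✓ CMP  NZCV=1000
5: ✓ ADDLS  r4←0x93
6: · ADDGT
7: ✓ MOVLE  r4←0xb2
8: ✓ CMP  NZCV=1010
9: · MOVGT
10: ✓ MOVMI  r2←0x09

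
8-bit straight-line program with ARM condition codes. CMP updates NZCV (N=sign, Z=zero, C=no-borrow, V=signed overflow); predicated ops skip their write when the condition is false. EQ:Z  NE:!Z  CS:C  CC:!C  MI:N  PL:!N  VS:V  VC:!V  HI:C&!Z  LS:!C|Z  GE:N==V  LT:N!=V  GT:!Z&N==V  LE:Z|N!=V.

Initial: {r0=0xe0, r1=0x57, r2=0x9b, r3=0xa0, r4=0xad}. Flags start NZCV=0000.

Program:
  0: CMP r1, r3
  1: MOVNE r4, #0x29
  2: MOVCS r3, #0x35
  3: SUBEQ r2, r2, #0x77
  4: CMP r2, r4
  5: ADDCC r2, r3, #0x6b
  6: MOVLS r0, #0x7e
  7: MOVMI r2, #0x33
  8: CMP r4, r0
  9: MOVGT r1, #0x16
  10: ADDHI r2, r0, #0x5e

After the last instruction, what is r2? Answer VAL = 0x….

VAL = 0x9b

0: ✓ CMP  NZCV=1001
1: ✓ MOVNE  r4←0x29
2: · MOVCS
3: · SUBEQ
4: ✓ CMP  NZCV=0011
5: · ADDCC
6: · MOVLS
7: · MOVMI
8: ✓ CMP  NZCV=0000
9: ✓ MOVGT  r1←0x16
10: · ADDHI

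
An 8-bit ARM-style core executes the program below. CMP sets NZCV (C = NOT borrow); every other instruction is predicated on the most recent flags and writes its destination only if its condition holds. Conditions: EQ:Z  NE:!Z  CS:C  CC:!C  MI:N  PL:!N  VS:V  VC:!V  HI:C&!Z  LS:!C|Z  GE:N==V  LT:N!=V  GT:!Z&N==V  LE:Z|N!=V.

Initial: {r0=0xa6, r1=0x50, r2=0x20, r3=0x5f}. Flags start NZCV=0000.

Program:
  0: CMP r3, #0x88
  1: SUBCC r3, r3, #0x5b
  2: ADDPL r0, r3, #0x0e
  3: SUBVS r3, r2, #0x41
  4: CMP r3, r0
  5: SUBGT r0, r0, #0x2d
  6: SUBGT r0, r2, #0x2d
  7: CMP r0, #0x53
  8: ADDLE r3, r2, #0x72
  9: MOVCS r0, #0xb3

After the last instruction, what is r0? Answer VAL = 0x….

VAL = 0xb3

[0] flags=1001 → (cmp)
[1] flags=1001 CC?T → r3=0x04
[2] flags=1001 PL?F → skip
[3] flags=1001 VS?T → r3=0xdf
[4] flags=0010 → (cmp)
[5] flags=0010 GT?T → r0=0x79
[6] flags=0010 GT?T → r0=0xf3
[7] flags=1010 → (cmp)
[8] flags=1010 LE?T → r3=0x92
[9] flags=1010 CS?T → r0=0xb3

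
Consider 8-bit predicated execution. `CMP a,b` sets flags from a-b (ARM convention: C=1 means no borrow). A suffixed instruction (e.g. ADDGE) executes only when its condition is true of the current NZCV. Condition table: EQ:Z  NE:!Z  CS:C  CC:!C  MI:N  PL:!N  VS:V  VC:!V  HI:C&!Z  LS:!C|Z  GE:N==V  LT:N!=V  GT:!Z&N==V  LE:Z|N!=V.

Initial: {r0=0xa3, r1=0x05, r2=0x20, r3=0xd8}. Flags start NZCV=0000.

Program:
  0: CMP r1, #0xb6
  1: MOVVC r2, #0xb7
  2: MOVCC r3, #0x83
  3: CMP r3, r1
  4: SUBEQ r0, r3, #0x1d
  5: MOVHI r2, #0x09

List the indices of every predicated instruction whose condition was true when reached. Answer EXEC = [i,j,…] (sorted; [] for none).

0: ✓ CMP  NZCV=0000
1: ✓ MOVVC  r2←0xb7
2: ✓ MOVCC  r3←0x83
3: ✓ CMP  NZCV=0011
4: · SUBEQ
5: ✓ MOVHI  r2←0x09

EXEC = [1,2,5]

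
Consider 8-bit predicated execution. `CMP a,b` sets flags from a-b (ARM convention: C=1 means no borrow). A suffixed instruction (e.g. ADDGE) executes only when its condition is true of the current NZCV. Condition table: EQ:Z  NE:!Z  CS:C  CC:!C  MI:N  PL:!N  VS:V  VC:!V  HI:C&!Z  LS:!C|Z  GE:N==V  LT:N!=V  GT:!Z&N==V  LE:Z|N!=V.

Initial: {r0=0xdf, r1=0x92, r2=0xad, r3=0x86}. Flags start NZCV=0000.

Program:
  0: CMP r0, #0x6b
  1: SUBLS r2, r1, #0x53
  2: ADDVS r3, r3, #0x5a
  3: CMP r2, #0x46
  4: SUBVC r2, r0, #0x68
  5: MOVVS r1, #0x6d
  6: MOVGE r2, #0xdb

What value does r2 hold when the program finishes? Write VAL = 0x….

VAL = 0xad

[0] flags=0011 → (cmp)
[1] flags=0011 LS?F → skip
[2] flags=0011 VS?T → r3=0xe0
[3] flags=0011 → (cmp)
[4] flags=0011 VC?F → skip
[5] flags=0011 VS?T → r1=0x6d
[6] flags=0011 GE?F → skip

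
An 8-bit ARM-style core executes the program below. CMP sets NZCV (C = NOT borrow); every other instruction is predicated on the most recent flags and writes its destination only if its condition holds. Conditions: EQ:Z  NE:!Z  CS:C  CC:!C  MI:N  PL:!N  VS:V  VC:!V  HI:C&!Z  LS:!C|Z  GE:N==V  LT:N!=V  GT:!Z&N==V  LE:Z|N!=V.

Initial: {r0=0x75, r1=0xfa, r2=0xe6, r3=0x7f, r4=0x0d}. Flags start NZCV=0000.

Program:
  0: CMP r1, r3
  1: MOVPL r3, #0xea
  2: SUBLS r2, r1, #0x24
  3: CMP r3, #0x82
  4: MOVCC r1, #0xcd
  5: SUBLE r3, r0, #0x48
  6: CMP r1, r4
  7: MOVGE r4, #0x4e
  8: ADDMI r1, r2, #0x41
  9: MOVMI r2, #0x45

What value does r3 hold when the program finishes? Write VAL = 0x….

VAL = 0xea

[0] flags=0011 → (cmp)
[1] flags=0011 PL?T → r3=0xea
[2] flags=0011 LS?F → skip
[3] flags=0010 → (cmp)
[4] flags=0010 CC?F → skip
[5] flags=0010 LE?F → skip
[6] flags=1010 → (cmp)
[7] flags=1010 GE?F → skip
[8] flags=1010 MI?T → r1=0x27
[9] flags=1010 MI?T → r2=0x45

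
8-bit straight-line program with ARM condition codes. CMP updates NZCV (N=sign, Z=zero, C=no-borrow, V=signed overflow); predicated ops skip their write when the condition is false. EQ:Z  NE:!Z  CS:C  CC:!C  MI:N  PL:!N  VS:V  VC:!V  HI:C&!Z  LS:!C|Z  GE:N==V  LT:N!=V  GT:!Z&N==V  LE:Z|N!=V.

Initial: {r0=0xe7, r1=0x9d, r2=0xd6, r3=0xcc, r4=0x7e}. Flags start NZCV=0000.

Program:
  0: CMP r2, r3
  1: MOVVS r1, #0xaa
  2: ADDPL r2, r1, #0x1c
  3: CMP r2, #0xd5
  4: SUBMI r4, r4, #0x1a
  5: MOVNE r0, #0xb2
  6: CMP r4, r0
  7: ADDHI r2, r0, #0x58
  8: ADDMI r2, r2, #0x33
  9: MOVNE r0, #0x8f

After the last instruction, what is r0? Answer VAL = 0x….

VAL = 0x8f

0: ✓ CMP  NZCV=0010
1: · MOVVS
2: ✓ ADDPL  r2←0xb9
3: ✓ CMP  NZCV=1000
4: ✓ SUBMI  r4←0x64
5: ✓ MOVNE  r0←0xb2
6: ✓ CMP  NZCV=1001
7: · ADDHI
8: ✓ ADDMI  r2←0xec
9: ✓ MOVNE  r0←0x8f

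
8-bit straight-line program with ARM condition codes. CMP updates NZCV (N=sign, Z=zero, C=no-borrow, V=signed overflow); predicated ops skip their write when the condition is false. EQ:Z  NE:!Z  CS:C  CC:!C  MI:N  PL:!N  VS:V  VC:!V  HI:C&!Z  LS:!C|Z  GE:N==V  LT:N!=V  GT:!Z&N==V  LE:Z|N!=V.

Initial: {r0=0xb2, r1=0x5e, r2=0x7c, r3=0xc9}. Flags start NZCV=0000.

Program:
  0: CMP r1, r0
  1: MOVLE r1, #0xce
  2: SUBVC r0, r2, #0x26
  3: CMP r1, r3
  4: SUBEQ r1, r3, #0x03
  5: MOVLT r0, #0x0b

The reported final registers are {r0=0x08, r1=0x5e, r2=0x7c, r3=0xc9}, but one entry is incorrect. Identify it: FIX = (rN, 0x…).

[0] flags=1001 → (cmp)
[1] flags=1001 LE?F → skip
[2] flags=1001 VC?F → skip
[3] flags=1001 → (cmp)
[4] flags=1001 EQ?F → skip
[5] flags=1001 LT?F → skip

FIX = (r0, 0xb2)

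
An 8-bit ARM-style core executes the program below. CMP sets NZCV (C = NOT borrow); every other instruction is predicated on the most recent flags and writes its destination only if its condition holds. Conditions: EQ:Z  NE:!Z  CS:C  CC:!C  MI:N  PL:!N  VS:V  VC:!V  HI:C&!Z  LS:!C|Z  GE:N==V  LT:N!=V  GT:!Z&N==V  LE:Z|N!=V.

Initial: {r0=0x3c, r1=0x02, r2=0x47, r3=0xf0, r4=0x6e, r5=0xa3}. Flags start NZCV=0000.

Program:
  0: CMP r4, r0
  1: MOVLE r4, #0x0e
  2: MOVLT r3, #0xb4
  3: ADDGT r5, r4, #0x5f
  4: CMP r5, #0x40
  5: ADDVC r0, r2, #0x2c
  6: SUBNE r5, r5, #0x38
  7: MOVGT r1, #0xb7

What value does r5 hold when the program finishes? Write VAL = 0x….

VAL = 0x95

0: ✓ CMP  NZCV=0010
1: · MOVLE
2: · MOVLT
3: ✓ ADDGT  r5←0xcd
4: ✓ CMP  NZCV=1010
5: ✓ ADDVC  r0←0x73
6: ✓ SUBNE  r5←0x95
7: · MOVGT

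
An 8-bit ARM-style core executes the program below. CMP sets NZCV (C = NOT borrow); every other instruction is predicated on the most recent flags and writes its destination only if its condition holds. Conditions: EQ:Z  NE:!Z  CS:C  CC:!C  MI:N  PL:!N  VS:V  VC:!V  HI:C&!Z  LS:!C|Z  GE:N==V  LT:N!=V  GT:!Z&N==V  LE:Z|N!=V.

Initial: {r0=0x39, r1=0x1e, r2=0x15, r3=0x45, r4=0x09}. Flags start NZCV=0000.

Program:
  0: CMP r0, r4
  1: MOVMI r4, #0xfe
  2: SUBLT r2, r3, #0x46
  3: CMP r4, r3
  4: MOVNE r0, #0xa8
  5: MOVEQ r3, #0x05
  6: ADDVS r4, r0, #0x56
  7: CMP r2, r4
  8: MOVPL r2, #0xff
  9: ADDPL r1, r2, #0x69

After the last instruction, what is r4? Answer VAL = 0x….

[0] flags=0010 → (cmp)
[1] flags=0010 MI?F → skip
[2] flags=0010 LT?F → skip
[3] flags=1000 → (cmp)
[4] flags=1000 NE?T → r0=0xa8
[5] flags=1000 EQ?F → skip
[6] flags=1000 VS?F → skip
[7] flags=0010 → (cmp)
[8] flags=0010 PL?T → r2=0xff
[9] flags=0010 PL?T → r1=0x68

VAL = 0x09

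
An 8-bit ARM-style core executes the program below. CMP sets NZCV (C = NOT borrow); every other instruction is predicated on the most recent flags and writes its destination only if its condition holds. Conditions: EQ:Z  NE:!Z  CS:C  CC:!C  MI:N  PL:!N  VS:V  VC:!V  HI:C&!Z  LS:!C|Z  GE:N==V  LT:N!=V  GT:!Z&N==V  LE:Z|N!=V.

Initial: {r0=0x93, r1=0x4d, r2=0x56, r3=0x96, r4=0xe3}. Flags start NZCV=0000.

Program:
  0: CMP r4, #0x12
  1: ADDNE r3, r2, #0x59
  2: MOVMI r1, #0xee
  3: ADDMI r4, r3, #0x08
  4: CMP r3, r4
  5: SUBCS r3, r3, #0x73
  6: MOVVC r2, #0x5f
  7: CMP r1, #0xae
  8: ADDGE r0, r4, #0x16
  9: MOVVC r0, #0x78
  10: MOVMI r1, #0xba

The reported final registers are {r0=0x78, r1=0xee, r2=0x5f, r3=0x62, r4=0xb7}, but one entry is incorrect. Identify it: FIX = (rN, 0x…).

[0] flags=1010 → (cmp)
[1] flags=1010 NE?T → r3=0xaf
[2] flags=1010 MI?T → r1=0xee
[3] flags=1010 MI?T → r4=0xb7
[4] flags=1000 → (cmp)
[5] flags=1000 CS?F → skip
[6] flags=1000 VC?T → r2=0x5f
[7] flags=0010 → (cmp)
[8] flags=0010 GE?T → r0=0xcd
[9] flags=0010 VC?T → r0=0x78
[10] flags=0010 MI?F → skip

FIX = (r3, 0xaf)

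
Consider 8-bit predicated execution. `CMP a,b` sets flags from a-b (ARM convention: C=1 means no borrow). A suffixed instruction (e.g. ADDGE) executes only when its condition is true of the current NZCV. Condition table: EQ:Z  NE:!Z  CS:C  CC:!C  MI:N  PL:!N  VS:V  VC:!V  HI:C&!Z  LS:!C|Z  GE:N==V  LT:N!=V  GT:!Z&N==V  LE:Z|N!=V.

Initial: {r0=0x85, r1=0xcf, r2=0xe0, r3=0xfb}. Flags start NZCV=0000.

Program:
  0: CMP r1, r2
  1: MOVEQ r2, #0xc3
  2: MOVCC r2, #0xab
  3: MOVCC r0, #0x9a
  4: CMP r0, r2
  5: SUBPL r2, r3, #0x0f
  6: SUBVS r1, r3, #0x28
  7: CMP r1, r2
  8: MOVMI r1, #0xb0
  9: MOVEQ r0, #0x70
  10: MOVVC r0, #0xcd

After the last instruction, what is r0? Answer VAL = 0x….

[0] flags=1000 → (cmp)
[1] flags=1000 EQ?F → skip
[2] flags=1000 CC?T → r2=0xab
[3] flags=1000 CC?T → r0=0x9a
[4] flags=1000 → (cmp)
[5] flags=1000 PL?F → skip
[6] flags=1000 VS?F → skip
[7] flags=0010 → (cmp)
[8] flags=0010 MI?F → skip
[9] flags=0010 EQ?F → skip
[10] flags=0010 VC?T → r0=0xcd

VAL = 0xcd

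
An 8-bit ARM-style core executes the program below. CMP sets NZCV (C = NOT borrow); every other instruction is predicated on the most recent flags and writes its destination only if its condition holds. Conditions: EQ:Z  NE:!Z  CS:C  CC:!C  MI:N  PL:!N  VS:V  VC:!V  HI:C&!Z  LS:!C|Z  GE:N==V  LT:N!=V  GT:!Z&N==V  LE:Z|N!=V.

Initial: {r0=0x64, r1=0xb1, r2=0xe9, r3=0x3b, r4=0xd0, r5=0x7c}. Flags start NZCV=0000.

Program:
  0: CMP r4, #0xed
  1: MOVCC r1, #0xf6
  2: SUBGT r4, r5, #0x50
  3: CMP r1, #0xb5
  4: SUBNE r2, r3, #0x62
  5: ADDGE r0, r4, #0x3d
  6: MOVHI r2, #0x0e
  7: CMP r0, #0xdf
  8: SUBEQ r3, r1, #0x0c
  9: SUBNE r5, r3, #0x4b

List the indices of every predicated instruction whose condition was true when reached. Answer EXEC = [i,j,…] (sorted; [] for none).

EXEC = [1,4,5,6,9]

0: ✓ CMP  NZCV=1000
1: ✓ MOVCC  r1←0xf6
2: · SUBGT
3: ✓ CMP  NZCV=0010
4: ✓ SUBNE  r2←0xd9
5: ✓ ADDGE  r0←0x0d
6: ✓ MOVHI  r2←0x0e
7: ✓ CMP  NZCV=0000
8: · SUBEQ
9: ✓ SUBNE  r5←0xf0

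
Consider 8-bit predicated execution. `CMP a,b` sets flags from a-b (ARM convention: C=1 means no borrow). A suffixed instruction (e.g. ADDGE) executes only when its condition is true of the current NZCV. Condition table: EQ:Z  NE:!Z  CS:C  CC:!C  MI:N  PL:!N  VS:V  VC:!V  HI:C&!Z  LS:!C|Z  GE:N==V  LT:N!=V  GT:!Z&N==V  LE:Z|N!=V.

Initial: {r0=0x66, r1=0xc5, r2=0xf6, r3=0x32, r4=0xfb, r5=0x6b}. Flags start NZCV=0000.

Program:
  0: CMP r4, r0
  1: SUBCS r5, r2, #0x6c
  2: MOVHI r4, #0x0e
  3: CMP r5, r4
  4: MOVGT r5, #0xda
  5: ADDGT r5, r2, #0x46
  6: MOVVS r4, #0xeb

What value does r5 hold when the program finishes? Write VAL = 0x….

0: ✓ CMP  NZCV=1010
1: ✓ SUBCS  r5←0x8a
2: ✓ MOVHI  r4←0x0e
3: ✓ CMP  NZCV=0011
4: · MOVGT
5: · ADDGT
6: ✓ MOVVS  r4←0xeb

VAL = 0x8a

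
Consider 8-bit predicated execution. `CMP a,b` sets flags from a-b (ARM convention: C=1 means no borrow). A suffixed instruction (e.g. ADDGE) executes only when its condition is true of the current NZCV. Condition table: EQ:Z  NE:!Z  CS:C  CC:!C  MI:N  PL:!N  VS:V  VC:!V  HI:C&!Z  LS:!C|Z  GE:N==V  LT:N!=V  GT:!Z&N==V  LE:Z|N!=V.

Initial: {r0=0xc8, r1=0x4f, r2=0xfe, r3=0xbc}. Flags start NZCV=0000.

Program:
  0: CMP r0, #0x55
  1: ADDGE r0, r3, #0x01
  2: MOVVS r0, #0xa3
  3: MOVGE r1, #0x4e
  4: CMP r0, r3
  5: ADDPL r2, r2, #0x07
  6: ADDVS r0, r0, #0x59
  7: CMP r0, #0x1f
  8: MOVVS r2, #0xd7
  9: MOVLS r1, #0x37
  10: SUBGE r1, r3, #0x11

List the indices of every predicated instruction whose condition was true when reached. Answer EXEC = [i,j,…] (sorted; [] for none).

EXEC = [2]

[0] flags=0011 → (cmp)
[1] flags=0011 GE?F → skip
[2] flags=0011 VS?T → r0=0xa3
[3] flags=0011 GE?F → skip
[4] flags=1000 → (cmp)
[5] flags=1000 PL?F → skip
[6] flags=1000 VS?F → skip
[7] flags=1010 → (cmp)
[8] flags=1010 VS?F → skip
[9] flags=1010 LS?F → skip
[10] flags=1010 GE?F → skip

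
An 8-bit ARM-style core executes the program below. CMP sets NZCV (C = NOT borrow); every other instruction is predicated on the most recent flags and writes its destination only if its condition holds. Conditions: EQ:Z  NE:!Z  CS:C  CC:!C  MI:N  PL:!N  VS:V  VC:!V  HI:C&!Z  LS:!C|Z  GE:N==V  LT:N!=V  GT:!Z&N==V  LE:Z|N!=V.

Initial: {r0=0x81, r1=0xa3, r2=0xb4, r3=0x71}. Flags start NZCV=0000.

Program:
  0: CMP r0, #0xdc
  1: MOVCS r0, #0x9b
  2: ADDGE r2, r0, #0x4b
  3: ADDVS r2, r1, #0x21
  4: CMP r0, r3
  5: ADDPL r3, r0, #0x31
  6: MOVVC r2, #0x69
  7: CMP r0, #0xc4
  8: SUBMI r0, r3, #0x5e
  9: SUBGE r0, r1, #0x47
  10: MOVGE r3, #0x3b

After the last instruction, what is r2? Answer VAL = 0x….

VAL = 0xb4

[0] flags=1000 → (cmp)
[1] flags=1000 CS?F → skip
[2] flags=1000 GE?F → skip
[3] flags=1000 VS?F → skip
[4] flags=0011 → (cmp)
[5] flags=0011 PL?T → r3=0xb2
[6] flags=0011 VC?F → skip
[7] flags=1000 → (cmp)
[8] flags=1000 MI?T → r0=0x54
[9] flags=1000 GE?F → skip
[10] flags=1000 GE?F → skip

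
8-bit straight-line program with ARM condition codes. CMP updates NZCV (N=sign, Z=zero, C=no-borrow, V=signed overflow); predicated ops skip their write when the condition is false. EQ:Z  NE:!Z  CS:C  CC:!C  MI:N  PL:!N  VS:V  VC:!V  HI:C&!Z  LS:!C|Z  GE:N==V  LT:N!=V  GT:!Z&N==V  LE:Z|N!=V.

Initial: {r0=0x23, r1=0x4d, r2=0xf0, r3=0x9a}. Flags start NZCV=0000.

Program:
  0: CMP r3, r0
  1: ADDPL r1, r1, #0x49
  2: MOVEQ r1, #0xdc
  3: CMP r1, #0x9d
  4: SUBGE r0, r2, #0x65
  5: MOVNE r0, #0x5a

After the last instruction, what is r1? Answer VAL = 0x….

VAL = 0x96

[0] flags=0011 → (cmp)
[1] flags=0011 PL?T → r1=0x96
[2] flags=0011 EQ?F → skip
[3] flags=1000 → (cmp)
[4] flags=1000 GE?F → skip
[5] flags=1000 NE?T → r0=0x5a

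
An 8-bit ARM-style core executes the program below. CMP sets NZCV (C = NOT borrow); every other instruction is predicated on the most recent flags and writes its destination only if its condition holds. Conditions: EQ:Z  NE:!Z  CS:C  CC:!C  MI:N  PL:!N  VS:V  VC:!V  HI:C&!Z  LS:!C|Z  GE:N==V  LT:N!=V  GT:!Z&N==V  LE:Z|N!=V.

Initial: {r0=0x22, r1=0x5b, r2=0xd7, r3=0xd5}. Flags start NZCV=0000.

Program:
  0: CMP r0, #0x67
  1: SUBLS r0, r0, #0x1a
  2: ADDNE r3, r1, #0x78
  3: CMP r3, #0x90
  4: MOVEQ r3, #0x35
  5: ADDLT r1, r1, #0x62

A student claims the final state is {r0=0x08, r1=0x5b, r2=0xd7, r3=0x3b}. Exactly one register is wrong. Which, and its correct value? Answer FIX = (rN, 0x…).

FIX = (r3, 0xd3)

0: ✓ CMP  NZCV=1000
1: ✓ SUBLS  r0←0x08
2: ✓ ADDNE  r3←0xd3
3: ✓ CMP  NZCV=0010
4: · MOVEQ
5: · ADDLT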